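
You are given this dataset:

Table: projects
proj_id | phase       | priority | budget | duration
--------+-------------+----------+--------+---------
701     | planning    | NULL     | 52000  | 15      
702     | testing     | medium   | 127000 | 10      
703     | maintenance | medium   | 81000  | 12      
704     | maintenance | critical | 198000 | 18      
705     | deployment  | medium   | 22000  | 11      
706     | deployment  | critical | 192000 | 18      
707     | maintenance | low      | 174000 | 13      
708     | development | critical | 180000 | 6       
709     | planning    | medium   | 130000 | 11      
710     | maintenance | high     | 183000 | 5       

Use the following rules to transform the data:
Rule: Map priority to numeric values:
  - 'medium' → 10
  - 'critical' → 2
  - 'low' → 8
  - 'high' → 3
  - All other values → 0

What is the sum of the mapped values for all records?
57

Step 1: Apply mapping to each record
Step 2: Count by status:
  'medium': 4 records × 10 = 40
  'critical': 3 records × 2 = 6
  'low': 1 records × 8 = 8
  'high': 1 records × 3 = 3
Step 3: Sum all mapped values = 57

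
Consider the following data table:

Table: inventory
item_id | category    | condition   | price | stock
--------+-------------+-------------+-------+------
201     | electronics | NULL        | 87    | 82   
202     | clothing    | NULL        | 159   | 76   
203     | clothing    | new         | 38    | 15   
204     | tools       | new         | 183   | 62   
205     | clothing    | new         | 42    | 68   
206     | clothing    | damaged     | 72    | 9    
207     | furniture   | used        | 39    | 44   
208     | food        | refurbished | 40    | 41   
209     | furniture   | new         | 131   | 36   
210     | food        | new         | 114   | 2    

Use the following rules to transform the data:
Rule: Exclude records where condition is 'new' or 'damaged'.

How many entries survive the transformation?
4

Step 1: Count records to exclude
  - 5 (new) + 1 (damaged) = 6 records
Step 2: Total records: 10
Step 3: Remaining = 10 - 6 = 4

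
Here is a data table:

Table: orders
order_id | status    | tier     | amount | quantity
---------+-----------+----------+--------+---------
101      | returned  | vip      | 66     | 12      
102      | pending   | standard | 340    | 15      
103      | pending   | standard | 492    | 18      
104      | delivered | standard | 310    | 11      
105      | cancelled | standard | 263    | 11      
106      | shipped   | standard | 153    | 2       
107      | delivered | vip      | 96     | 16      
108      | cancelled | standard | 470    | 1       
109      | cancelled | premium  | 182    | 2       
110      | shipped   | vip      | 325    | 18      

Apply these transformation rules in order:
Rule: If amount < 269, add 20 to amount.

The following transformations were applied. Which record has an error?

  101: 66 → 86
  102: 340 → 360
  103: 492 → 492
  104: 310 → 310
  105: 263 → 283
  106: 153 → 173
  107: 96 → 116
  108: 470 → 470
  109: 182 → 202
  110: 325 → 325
Record 102 has an error. The correct transformed value should be 340, not 360.

Step 1: Check each record against the rule
Step 2: Record 102 has amount = 340
Step 3: Since 340 >= 269, the bonus should not have been applied
Step 4: Correct value = 340, but claimed value = 360
Conclusion: Record 102 has the error.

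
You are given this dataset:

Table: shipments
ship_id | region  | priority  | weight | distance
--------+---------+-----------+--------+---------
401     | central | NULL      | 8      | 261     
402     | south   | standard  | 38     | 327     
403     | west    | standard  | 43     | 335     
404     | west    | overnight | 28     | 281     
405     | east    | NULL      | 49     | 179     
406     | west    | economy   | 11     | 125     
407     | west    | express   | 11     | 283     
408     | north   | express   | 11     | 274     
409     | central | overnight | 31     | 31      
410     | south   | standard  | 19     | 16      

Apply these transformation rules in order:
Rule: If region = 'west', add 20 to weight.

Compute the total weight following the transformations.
329

Step 1: Count records where region = 'west': 4
Step 2: Total bonus added: 4 × 20 = 80
Step 3: Original sum of weight: 249
Step 4: Final sum = 249 + 80 = 329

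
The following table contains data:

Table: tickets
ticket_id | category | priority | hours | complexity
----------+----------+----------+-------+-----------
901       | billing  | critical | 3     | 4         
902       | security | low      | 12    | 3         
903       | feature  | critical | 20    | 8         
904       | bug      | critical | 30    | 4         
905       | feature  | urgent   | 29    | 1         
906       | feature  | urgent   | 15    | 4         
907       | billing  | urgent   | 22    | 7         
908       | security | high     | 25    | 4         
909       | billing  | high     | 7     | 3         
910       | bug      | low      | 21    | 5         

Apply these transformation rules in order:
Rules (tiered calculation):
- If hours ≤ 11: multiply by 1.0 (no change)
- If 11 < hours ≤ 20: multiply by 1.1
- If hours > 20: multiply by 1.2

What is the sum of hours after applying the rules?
214.1

Step 1: Tier 1 (hours ≤ 11): 2 records, sum = 10 × 1.0 = 10.0
Step 2: Tier 2 (11 < hours ≤ 20): 3 records, sum = 47 × 1.1 = 51.7
Step 3: Tier 3 (hours > 20): 5 records, sum = 127 × 1.2 = 152.4
Step 4: Final sum = 10.0 + 51.7 + 152.4 = 214.1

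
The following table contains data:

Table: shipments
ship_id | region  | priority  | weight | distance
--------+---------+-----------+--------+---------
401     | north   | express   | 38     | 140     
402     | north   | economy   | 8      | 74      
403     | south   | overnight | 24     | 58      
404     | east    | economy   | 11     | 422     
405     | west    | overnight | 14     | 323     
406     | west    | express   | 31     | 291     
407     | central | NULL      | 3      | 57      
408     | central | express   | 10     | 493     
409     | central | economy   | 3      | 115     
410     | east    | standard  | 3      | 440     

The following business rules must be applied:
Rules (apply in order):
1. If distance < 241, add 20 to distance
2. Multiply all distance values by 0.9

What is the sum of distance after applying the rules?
2261.7

Step 1: Apply Rule 1 - Add 20 to records with distance < 241
  - 5 records affected: 444 + (5 × 20) = 544
  - Unaffected records: 1969
  - Sum after Rule 1: 2513
Step 2: Apply Rule 2 - Multiply all by 0.9
  - 2513 × 0.9 = 2261.7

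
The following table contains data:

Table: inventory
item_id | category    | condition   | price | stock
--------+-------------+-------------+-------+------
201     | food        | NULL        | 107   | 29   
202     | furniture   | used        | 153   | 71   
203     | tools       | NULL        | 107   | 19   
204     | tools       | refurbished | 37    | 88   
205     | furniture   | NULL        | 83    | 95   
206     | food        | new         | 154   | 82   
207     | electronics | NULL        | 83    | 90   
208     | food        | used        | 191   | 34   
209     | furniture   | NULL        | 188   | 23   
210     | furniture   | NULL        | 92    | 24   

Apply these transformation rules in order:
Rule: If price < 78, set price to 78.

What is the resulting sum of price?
1236

Step 1: 1 records have price < 78
Step 2: These records originally summed to 37
Step 3: After setting to minimum: 1 × 78 = 78
Step 4: Unaffected records sum: 1158
Step 5: Final sum = 78 + 1158 = 1236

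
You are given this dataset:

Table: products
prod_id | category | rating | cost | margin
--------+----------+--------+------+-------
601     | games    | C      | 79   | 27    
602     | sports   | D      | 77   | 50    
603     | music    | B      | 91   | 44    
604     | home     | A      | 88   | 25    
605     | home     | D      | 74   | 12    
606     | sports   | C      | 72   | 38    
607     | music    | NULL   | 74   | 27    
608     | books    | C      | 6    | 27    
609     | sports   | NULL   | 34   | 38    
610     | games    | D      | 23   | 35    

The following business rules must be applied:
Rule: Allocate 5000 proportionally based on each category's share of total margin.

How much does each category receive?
books: 417.96, games: 959.75, home: 572.76, music: 1099.07, sports: 1950.46

Step 1: Calculate total margin = 323
Step 2: Calculate each category's proportion:
  books: 27/323 = 8.36% → 417.96
  games: 62/323 = 19.20% → 959.75
  home: 37/323 = 11.46% → 572.76
  music: 71/323 = 21.98% → 1099.07
  sports: 126/323 = 39.01% → 1950.46
Step 3: Verify: sum of allocations ≈ 5000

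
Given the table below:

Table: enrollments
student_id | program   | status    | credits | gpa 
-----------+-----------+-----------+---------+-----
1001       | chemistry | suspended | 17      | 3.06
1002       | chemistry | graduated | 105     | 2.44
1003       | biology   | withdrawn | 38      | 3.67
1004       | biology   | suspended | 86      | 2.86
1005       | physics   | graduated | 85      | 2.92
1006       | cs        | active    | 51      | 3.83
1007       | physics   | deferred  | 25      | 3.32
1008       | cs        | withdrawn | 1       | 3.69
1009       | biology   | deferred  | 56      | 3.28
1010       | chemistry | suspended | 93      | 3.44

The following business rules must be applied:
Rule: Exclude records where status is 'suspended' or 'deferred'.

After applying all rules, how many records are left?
5

Step 1: Count records to exclude
  - 3 (suspended) + 2 (deferred) = 5 records
Step 2: Total records: 10
Step 3: Remaining = 10 - 5 = 5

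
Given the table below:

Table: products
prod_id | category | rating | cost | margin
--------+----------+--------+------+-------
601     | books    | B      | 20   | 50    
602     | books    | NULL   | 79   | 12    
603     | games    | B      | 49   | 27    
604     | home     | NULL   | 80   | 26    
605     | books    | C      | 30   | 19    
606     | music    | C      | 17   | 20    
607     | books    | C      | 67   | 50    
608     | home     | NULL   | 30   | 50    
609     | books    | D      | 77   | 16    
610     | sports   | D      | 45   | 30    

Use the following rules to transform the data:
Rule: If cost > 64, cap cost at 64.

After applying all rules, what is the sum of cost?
447

Step 1: 4 records have cost > 64
Step 2: These records originally summed to 303
Step 3: After capping: 4 × 64 = 256
Step 4: Unaffected records sum: 191
Step 5: Final sum = 256 + 191 = 447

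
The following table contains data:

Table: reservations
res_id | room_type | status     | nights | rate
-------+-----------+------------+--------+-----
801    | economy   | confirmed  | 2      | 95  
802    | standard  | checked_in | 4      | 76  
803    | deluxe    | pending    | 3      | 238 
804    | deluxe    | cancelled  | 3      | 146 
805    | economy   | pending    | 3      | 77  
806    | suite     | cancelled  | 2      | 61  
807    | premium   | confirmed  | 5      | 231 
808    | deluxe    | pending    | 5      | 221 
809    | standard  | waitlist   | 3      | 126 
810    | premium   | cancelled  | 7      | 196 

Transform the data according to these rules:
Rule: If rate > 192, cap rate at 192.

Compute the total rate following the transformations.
1349

Step 1: 4 records have rate > 192
Step 2: These records originally summed to 886
Step 3: After capping: 4 × 192 = 768
Step 4: Unaffected records sum: 581
Step 5: Final sum = 768 + 581 = 1349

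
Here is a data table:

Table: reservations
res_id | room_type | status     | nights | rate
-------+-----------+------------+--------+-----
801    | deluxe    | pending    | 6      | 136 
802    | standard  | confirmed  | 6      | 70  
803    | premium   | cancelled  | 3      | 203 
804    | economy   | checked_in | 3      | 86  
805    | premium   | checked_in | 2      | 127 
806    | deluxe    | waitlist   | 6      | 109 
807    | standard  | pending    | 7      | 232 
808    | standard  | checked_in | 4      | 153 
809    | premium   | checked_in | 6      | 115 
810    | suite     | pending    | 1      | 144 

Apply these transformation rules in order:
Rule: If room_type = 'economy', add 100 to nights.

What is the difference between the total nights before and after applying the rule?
100

Step 1: Original sum of nights = 44
Step 2: 1 records have room_type = 'economy'
Step 3: Each affected record changes by 100
Step 4: Total change = 1 × 100 = 100
Step 5: New sum = 44 + 100 = 144
Step 6: Difference = |144 - 44| = 100
        (Sum increased by 100)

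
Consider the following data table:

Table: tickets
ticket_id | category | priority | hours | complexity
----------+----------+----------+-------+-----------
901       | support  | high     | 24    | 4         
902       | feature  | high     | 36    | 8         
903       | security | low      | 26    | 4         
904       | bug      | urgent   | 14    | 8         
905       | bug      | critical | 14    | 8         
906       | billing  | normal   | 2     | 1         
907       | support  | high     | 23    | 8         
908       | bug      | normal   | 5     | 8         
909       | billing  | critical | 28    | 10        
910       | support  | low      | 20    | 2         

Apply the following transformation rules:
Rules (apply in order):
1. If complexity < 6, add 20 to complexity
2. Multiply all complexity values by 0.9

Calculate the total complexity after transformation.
126.9

Step 1: Apply Rule 1 - Add 20 to records with complexity < 6
  - 4 records affected: 11 + (4 × 20) = 91
  - Unaffected records: 50
  - Sum after Rule 1: 141
Step 2: Apply Rule 2 - Multiply all by 0.9
  - 141 × 0.9 = 126.9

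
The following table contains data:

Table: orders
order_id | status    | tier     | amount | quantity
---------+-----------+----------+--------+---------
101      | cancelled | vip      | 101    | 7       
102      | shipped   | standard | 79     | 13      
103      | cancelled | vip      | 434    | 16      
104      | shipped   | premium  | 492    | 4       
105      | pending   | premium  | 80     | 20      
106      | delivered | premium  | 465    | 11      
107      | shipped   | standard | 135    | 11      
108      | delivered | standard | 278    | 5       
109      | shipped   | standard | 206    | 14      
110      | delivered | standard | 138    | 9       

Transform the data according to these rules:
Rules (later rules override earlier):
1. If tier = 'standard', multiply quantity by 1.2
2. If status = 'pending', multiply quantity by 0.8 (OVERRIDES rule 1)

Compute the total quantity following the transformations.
116.4

Step 1: Rule 2 takes priority for records with status = 'pending'
  - 1 records: 20 × 0.8 = 16.0
Step 2: Rule 1 applies to remaining records with tier = 'standard'
  - 5 records: 52 × 1.2 = 62.4
Step 3: Other records unchanged: 38
Step 4: Final sum = 16.0 + 62.4 + 38 = 116.4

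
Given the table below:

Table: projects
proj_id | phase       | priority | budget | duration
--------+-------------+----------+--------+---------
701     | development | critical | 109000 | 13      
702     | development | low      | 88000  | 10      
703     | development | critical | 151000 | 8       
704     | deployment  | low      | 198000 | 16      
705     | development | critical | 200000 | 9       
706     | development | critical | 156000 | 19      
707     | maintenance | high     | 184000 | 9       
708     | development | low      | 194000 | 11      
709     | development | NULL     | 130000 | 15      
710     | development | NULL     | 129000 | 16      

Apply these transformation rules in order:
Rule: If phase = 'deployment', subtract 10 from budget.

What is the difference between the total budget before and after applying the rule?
10

Step 1: Original sum of budget = 1539000
Step 2: 1 records have phase = 'deployment'
Step 3: Each affected record changes by -10
Step 4: Total change = 1 × -10 = -10
Step 5: New sum = 1539000 + -10 = 1538990
Step 6: Difference = |1538990 - 1539000| = 10
        (Sum decreased by 10)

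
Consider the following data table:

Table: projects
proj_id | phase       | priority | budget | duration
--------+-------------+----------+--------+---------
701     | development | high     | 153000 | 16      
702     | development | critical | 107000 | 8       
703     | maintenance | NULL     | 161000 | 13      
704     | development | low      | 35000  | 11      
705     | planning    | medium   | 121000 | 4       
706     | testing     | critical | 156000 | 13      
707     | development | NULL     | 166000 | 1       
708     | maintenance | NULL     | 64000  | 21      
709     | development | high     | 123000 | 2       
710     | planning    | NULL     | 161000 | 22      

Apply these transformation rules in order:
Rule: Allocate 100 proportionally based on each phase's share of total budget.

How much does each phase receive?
development: 46.83, maintenance: 18.04, planning: 22.61, testing: 12.51

Step 1: Calculate total budget = 1247000
Step 2: Calculate each phase's proportion:
  development: 584000/1247000 = 46.83% → 46.83
  maintenance: 225000/1247000 = 18.04% → 18.04
  planning: 282000/1247000 = 22.61% → 22.61
  testing: 156000/1247000 = 12.51% → 12.51
Step 3: Verify: sum of allocations ≈ 100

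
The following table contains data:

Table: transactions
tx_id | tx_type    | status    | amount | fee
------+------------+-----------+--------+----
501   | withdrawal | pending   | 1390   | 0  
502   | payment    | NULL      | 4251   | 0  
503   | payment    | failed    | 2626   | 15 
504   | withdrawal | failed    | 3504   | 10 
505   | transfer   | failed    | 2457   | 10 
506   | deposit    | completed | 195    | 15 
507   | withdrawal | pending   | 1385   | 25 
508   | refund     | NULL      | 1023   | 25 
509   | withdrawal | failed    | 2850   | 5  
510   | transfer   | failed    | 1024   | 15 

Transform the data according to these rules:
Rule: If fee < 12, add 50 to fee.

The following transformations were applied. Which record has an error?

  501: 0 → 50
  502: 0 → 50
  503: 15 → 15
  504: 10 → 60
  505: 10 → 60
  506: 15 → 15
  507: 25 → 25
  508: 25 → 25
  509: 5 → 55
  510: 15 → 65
Record 510 has an error. The correct transformed value should be 15, not 65.

Step 1: Check each record against the rule
Step 2: Record 510 has fee = 15
Step 3: Since 15 >= 12, the bonus should not have been applied
Step 4: Correct value = 15, but claimed value = 65
Conclusion: Record 510 has the error.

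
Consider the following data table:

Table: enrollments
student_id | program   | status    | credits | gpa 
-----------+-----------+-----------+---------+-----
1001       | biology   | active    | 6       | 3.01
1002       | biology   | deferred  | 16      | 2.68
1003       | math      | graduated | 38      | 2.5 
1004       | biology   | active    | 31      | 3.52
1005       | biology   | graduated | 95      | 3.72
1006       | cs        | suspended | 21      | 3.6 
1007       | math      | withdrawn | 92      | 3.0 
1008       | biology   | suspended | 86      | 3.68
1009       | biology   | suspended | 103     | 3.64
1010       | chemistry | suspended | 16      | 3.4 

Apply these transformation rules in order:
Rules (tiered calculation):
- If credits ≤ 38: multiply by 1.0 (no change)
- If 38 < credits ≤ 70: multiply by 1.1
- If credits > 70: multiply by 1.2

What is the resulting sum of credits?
579.2

Step 1: Tier 1 (credits ≤ 38): 6 records, sum = 128 × 1.0 = 128.0
Step 2: Tier 2 (38 < credits ≤ 70): 0 records, sum = 0 × 1.1 = 0.0
Step 3: Tier 3 (credits > 70): 4 records, sum = 376 × 1.2 = 451.2
Step 4: Final sum = 128.0 + 0.0 + 451.2 = 579.2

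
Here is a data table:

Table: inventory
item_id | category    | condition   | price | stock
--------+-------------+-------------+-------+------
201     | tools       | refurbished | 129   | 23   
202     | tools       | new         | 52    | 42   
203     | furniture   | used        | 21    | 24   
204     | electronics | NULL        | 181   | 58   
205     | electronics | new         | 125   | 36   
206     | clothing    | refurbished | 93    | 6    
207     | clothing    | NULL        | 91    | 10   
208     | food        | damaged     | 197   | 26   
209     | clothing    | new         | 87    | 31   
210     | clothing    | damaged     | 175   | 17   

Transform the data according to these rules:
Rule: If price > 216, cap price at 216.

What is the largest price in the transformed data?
197

Step 1: Original maximum price = 197
Step 2: Check cap of 216 against maximum
Step 3: No records exceed the cap (max 197 <= cap 216), so no capping applies
Step 4: Maximum after transformation = 197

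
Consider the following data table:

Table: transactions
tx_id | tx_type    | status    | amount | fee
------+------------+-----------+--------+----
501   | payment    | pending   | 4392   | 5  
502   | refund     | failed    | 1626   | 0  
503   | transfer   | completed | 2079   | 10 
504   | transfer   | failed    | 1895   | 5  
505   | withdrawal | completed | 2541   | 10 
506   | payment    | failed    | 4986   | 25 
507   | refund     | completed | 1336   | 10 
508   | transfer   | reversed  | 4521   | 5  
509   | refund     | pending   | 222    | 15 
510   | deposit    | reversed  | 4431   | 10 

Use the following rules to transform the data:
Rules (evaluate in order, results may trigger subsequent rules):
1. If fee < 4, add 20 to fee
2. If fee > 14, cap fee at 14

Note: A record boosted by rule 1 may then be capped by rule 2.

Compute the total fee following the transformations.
97

Step 1: Apply rule 1 to records with fee < 4
  - 1 records get bonus of 20
  - Of these, 1 records then exceed 14 and get capped
Step 2: Apply rule 2 to records with fee > 14
  - 2 records (original) are capped
Step 3: Calculate final sum = 97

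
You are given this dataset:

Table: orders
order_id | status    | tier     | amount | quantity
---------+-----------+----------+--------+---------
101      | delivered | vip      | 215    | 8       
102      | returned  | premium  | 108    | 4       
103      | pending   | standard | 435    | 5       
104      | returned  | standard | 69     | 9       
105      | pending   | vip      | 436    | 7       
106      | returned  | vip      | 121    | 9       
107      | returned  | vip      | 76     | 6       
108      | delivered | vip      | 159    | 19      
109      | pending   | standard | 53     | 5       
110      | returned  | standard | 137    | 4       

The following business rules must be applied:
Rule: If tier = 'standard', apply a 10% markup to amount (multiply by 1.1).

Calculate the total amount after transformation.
1878.4

Step 1: Records with tier = 'standard' have total amount = 694
Step 2: Apply multiplier: 694 × 1.1 = 763.4
Step 3: Other records total: 1115
Step 4: Final sum = 763.4 + 1115 = 1878.4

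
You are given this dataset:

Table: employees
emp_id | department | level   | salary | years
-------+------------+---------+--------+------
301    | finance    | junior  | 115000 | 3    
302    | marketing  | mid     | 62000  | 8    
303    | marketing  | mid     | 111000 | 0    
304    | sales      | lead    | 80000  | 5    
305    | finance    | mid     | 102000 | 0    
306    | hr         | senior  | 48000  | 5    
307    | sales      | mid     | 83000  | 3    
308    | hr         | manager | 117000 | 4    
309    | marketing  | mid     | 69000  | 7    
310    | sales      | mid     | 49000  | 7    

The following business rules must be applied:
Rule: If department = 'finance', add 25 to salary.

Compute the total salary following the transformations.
836050

Step 1: Count records where department = 'finance': 2
Step 2: Total bonus added: 2 × 25 = 50
Step 3: Original sum of salary: 836000
Step 4: Final sum = 836000 + 50 = 836050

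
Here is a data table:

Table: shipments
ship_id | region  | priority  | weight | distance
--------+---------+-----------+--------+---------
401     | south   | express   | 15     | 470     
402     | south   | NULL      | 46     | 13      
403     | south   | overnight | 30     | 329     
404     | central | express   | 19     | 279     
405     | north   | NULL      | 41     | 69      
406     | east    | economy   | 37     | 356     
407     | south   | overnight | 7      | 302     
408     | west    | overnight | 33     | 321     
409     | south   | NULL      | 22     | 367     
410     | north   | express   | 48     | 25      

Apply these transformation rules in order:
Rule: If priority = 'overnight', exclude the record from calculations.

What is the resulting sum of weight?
228

Step 1: Identify records where priority = 'overnight'
Step 2: The excluded records sum to 70
Step 3: Original total weight = 298
Step 4: Remaining total = 298 - 70 = 228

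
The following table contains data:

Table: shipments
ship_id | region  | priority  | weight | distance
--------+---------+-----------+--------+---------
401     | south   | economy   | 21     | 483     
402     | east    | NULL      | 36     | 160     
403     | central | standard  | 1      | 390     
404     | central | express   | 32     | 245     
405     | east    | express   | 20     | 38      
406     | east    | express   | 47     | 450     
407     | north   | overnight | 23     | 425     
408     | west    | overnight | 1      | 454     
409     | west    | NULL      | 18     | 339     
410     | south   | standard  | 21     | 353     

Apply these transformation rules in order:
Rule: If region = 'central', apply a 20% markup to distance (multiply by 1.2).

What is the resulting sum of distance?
3464.0

Step 1: Records with region = 'central' have total distance = 635
Step 2: Apply multiplier: 635 × 1.2 = 762.0
Step 3: Other records total: 2702
Step 4: Final sum = 762.0 + 2702 = 3464.0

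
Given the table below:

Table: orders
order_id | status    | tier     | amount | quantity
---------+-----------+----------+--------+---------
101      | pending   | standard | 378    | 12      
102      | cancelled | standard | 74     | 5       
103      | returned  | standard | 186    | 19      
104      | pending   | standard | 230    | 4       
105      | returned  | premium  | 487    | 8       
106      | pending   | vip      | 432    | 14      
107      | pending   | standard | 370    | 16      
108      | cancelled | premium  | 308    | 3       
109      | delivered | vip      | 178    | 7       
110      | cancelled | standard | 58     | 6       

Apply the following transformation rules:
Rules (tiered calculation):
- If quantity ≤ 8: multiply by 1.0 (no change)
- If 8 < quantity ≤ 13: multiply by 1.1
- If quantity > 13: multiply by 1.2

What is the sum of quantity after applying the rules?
105.0

Step 1: Tier 1 (quantity ≤ 8): 6 records, sum = 33 × 1.0 = 33.0
Step 2: Tier 2 (8 < quantity ≤ 13): 1 records, sum = 12 × 1.1 = 13.2
Step 3: Tier 3 (quantity > 13): 3 records, sum = 49 × 1.2 = 58.8
Step 4: Final sum = 33.0 + 13.2 + 58.8 = 105.0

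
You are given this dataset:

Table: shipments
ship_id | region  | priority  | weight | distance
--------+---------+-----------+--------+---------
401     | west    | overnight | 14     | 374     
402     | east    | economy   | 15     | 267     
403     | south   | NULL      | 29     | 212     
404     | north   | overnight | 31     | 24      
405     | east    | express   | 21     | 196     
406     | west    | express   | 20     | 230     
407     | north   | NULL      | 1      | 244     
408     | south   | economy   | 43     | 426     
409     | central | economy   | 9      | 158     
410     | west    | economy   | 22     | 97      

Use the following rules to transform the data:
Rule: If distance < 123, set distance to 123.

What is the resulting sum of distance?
2353

Step 1: 2 records have distance < 123
Step 2: These records originally summed to 121
Step 3: After setting to minimum: 2 × 123 = 246
Step 4: Unaffected records sum: 2107
Step 5: Final sum = 246 + 2107 = 2353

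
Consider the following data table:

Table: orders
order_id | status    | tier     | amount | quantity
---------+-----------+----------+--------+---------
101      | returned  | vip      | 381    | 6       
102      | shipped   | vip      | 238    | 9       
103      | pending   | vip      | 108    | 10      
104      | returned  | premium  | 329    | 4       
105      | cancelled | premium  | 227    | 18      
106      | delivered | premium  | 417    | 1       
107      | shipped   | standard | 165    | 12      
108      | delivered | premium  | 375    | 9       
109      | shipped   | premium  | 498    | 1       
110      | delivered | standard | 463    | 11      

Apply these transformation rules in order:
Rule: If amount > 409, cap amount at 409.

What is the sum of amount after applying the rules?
3050

Step 1: 3 records have amount > 409
Step 2: These records originally summed to 1378
Step 3: After capping: 3 × 409 = 1227
Step 4: Unaffected records sum: 1823
Step 5: Final sum = 1227 + 1823 = 3050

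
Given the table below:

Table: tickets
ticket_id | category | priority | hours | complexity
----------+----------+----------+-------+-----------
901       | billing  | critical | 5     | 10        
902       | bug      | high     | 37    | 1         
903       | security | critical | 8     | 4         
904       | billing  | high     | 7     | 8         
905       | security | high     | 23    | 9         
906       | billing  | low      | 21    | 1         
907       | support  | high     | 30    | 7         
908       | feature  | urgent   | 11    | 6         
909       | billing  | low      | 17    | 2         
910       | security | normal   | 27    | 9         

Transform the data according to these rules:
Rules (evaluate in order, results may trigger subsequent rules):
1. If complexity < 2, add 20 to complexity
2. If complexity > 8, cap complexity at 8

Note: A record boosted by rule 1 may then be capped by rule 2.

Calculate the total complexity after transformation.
67

Step 1: Apply rule 1 to records with complexity < 2
  - 2 records get bonus of 20
  - Of these, 2 records then exceed 8 and get capped
Step 2: Apply rule 2 to records with complexity > 8
  - 3 records (original) are capped
Step 3: Calculate final sum = 67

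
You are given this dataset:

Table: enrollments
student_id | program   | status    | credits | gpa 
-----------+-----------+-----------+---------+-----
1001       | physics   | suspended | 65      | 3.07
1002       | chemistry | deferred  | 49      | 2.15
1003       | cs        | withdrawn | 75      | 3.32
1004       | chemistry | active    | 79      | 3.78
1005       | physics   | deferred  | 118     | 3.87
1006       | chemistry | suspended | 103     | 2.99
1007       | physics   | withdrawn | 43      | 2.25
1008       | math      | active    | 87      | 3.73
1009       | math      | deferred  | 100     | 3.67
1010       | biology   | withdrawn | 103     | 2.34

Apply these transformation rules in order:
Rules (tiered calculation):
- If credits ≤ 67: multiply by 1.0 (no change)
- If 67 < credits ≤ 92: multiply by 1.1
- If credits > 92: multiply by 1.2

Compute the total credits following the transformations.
930.9

Step 1: Tier 1 (credits ≤ 67): 3 records, sum = 157 × 1.0 = 157.0
Step 2: Tier 2 (67 < credits ≤ 92): 3 records, sum = 241 × 1.1 = 265.1
Step 3: Tier 3 (credits > 92): 4 records, sum = 424 × 1.2 = 508.8
Step 4: Final sum = 157.0 + 265.1 + 508.8 = 930.9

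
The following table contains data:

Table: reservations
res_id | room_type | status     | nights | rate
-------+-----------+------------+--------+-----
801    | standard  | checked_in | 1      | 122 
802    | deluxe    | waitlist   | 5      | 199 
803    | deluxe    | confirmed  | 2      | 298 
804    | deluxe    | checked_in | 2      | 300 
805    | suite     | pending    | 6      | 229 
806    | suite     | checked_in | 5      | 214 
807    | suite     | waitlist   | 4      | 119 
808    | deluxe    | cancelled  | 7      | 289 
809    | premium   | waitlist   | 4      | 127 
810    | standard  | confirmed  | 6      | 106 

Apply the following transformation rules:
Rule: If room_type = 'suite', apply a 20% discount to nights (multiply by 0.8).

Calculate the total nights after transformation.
39.0

Step 1: Records with room_type = 'suite' have total nights = 15
Step 2: Apply multiplier: 15 × 0.8 = 12.0
Step 3: Other records total: 27
Step 4: Final sum = 12.0 + 27 = 39.0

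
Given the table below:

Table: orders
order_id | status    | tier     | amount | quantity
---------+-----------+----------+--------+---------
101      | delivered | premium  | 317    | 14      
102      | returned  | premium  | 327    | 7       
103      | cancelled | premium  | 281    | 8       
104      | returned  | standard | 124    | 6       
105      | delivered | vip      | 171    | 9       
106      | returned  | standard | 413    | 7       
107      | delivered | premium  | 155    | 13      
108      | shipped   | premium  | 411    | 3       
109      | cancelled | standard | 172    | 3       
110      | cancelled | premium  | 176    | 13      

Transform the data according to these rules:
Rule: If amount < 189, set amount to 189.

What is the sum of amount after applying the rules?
2694

Step 1: 5 records have amount < 189
Step 2: These records originally summed to 798
Step 3: After setting to minimum: 5 × 189 = 945
Step 4: Unaffected records sum: 1749
Step 5: Final sum = 945 + 1749 = 2694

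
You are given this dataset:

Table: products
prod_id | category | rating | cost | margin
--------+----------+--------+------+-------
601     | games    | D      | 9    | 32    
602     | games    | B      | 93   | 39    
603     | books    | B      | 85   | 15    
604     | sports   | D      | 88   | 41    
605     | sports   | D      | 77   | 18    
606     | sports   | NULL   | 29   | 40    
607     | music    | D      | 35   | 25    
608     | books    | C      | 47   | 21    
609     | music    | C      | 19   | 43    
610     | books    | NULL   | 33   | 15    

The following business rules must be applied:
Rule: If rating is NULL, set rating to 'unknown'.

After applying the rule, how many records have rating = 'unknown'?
2

Step 1: Count records where rating IS NULL
Step 2: Found 2 records with NULL rating
Step 3: These records will have rating set to 'unknown'
Step 4: Records already having rating = 'unknown': 0
Step 5: Answer: 2 + 0 = 2 records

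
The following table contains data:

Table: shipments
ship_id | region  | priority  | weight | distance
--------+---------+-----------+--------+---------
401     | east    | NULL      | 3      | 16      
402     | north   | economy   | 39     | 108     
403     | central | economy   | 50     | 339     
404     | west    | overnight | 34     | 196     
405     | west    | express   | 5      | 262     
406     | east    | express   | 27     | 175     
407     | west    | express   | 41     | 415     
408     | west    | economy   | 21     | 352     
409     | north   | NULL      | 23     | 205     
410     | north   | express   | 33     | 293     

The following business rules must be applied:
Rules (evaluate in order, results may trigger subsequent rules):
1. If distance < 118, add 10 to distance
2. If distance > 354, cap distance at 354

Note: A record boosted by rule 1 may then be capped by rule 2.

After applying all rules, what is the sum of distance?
2320

Step 1: Apply rule 1 to records with distance < 118
  - 2 records get bonus of 10
  - Of these, 0 records then exceed 354 and get capped
Step 2: Apply rule 2 to records with distance > 354
  - 1 records (original) are capped
Step 3: Calculate final sum = 2320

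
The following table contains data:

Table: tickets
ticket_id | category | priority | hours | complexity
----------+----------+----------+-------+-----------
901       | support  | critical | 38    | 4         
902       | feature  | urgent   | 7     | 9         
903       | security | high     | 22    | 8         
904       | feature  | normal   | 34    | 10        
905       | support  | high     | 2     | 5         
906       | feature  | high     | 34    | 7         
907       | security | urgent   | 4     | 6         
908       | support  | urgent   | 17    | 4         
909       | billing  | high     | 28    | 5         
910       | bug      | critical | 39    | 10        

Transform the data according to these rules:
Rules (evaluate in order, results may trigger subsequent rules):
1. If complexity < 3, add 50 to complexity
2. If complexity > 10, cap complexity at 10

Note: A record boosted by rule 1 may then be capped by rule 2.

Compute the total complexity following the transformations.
68

Step 1: Apply rule 1 to records with complexity < 3
  - 0 records get bonus of 50
  - Of these, 0 records then exceed 10 and get capped
Step 2: Apply rule 2 to records with complexity > 10
  - 0 records (original) are capped
Step 3: Calculate final sum = 68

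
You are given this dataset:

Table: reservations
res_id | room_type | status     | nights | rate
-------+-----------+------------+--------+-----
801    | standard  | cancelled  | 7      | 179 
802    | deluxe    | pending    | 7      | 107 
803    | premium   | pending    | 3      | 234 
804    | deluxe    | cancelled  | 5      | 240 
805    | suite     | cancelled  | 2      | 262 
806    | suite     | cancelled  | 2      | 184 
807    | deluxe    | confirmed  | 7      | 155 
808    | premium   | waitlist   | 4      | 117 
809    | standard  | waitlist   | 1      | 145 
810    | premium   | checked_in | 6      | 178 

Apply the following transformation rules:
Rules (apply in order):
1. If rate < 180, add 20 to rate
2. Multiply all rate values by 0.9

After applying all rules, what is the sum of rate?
1728.9

Step 1: Apply Rule 1 - Add 20 to records with rate < 180
  - 6 records affected: 881 + (6 × 20) = 1001
  - Unaffected records: 920
  - Sum after Rule 1: 1921
Step 2: Apply Rule 2 - Multiply all by 0.9
  - 1921 × 0.9 = 1728.9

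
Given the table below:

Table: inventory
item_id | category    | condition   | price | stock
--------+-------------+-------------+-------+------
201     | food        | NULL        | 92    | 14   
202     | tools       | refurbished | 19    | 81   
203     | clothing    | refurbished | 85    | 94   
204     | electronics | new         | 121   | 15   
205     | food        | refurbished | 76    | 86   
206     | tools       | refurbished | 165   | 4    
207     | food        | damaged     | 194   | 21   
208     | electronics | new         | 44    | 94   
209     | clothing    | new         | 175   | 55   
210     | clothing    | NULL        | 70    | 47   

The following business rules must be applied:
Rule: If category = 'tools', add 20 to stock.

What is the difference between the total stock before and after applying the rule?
40

Step 1: Original sum of stock = 511
Step 2: 2 records have category = 'tools'
Step 3: Each affected record changes by 20
Step 4: Total change = 2 × 20 = 40
Step 5: New sum = 511 + 40 = 551
Step 6: Difference = |551 - 511| = 40
        (Sum increased by 40)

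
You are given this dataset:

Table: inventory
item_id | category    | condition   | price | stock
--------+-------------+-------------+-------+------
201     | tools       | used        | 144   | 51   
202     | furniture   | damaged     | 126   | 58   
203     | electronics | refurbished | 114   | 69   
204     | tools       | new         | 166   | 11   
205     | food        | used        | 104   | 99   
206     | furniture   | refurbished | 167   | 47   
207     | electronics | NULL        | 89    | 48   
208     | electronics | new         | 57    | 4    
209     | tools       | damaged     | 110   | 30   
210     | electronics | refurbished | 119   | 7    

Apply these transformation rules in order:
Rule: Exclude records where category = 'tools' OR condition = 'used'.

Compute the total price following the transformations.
672

Step 1: Find records where category = 'tools' OR condition = 'used'
Step 2: 4 records match, summing to 524
Step 3: Original sum: 1196
Step 4: Remaining sum = 1196 - 524 = 672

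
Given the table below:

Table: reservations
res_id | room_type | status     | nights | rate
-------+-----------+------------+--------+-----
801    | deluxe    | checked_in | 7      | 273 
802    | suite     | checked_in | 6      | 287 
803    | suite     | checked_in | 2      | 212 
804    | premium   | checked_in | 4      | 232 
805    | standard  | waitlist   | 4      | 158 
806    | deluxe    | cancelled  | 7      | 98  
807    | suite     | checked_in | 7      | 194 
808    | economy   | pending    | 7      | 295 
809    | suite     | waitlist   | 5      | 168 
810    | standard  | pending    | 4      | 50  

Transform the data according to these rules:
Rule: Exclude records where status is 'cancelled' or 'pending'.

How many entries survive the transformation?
7

Step 1: Count records to exclude
  - 1 (cancelled) + 2 (pending) = 3 records
Step 2: Total records: 10
Step 3: Remaining = 10 - 3 = 7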